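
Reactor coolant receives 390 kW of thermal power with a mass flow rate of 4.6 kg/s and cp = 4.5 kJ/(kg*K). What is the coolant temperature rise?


dT = Q / (m_dot * cp)
dT = 390 / (4.6 * 4.5)
dT = 18.841 C

18.841


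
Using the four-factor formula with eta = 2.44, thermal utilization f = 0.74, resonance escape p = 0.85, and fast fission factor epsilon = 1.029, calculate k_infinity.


k_inf = eta * f * p * epsilon
k_inf = 2.44 * 0.74 * 0.85 * 1.029
k_inf = 1.5793

1.5793


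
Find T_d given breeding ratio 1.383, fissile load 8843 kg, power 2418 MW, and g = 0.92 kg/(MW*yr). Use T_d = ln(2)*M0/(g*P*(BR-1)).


Breeding gain G = BR - 1 = 1.383 - 1 = 0.383
Fissile production rate = g * P * G = 0.92 * 2418 * 0.383 = 852.00648 kg/yr
T_d = ln(2) * M0 / (g * P * G)
T_d = ln(2) * 8843 / 852.00648 = 7.1942 yr

7.1942


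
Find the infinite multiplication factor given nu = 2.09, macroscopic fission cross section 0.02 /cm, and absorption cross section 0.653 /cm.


k_inf = nu * Sigma_f / Sigma_a
k_inf = 2.09 * 0.02 / 0.653
k_inf = 0.064012

0.064012


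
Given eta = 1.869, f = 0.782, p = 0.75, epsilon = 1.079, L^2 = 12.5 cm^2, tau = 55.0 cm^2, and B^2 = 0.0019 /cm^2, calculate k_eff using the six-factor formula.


k_inf = eta*f*p*eps = 1.869*0.782*0.75*1.079 = 1.182766
P_TNL = 1/(1 + L^2*B^2) = 1/(1 + 12.5*0.0019) = 0.9768010
P_FNL = exp(-B^2*tau) = exp(-0.0019*55.0) = 0.9007748
k_eff = k_inf * P_TNL * P_FNL = 1.182766 * 0.9768010 * 0.9007748
k_eff = 1.0407

1.0407


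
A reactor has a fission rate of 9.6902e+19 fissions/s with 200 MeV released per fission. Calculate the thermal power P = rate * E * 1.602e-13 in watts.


P = fission_rate * E_MeV * 1.602e-13
P = 9.6902e+19 * 200 * 1.602e-13
P = 3.1047e+09 W

3.1047e+09


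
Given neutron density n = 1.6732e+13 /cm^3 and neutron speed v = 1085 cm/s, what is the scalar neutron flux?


phi = n * v
phi = 1.6732e+13 * 1085
phi = 1.8154e+16 /cm^2/s

1.8154e+16


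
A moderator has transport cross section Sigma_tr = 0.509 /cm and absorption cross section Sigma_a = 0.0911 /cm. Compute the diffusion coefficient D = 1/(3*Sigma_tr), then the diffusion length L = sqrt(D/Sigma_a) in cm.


D = 1 / (3 * Sigma_tr) = 1 / (3 * 0.509) = 0.6548788 cm
L = sqrt(D / Sigma_a)
L = sqrt(0.6548788 / 0.0911)
L = 2.6812 cm

2.6812


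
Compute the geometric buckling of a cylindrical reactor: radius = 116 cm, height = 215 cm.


B^2 = (2.405/R)^2 + (pi/H)^2
B^2 = (2.405/116)^2 + (pi/215)^2
B^2 = 6.4336e-04 /cm^2

6.4336e-04


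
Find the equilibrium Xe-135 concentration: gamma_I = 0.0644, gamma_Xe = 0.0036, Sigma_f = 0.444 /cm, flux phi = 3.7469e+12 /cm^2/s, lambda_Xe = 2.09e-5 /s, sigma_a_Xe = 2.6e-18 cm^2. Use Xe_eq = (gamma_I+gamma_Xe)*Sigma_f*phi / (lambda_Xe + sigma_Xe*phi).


Xe_eq = (gamma_I + gamma_Xe) * Sigma_f * phi / (lambda_Xe + sigma_Xe * phi)
Numerator = (0.0644 + 0.0036) * 0.444 * 3.7469e+12 = 1.131264e+11
Denominator = 2.09e-5 + 2.6e-18 * 3.7469e+12 = 3.064194e-05
Xe_eq = 1.131264e+11 / 3.064194e-05 = 3.6919e+15 /cm^3

3.6919e+15


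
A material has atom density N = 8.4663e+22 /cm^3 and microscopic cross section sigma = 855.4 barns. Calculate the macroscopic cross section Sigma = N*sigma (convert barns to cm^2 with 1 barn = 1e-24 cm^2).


Sigma = N * sigma_barns * 1e-24
Sigma = 8.4663e+22 * 855.4 * 1e-24
Sigma = 72.421 /cm

72.421


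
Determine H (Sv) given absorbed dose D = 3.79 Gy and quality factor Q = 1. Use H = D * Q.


H = D * Q
H = 3.79 * 1
H = 3.7900 Sv

3.7900


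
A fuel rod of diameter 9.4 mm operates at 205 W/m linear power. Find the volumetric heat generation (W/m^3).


r = D / 2 / 1000 = 9.4 / 2 / 1000 = 0.0047 m
q''' = q' / (pi * r^2)
q''' = 205 / (pi * 0.0047^2)
q''' = 2.9540e+06 W/m^3

2.9540e+06


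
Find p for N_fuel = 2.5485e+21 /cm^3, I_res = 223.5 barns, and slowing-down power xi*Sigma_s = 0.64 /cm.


p = exp(-N * I * 1e-24 / (xi*Sigma_s))
p = exp(-2.5485e+21 * 223.5 * 1e-24 / 0.64)
p = 0.41066

0.41066


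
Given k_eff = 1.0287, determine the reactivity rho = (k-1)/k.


rho = (k_eff - 1) / k_eff
rho = (1.0287 - 1) / 1.0287
rho = 0.027899

0.027899


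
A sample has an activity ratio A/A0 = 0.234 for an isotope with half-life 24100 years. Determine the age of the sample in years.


lambda = ln(2) / t_half = ln(2) / 24100 = 2.876129e-05 /yr
t = -ln(A/A0) / lambda
t = -ln(0.234) / 2.876129e-05
t = 50500 yr

50500


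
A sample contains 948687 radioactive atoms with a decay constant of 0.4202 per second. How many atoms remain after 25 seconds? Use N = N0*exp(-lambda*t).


N = N0 * exp(-lambda * t)
N = 948687 * exp(-0.4202 * 25)
N = 25.993

25.993


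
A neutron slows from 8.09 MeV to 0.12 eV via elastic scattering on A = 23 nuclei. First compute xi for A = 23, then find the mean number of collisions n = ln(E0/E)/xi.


xi = 1 + (A-1)^2/(2A)*ln((A-1)/(A+1)) = 0.08448899 (for A = 23)
n = ln(E0/E) / xi
n = ln(8.09e6 / 0.12) / 0.08448899
n = ln(6.741667e+07) / 0.08448899 = 213.36

213.36


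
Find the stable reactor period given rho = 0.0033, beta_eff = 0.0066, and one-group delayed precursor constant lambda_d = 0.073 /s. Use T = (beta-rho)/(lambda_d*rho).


T = (beta - rho) / (lambda_d * rho)
T = (0.0066 - 0.0033) / (0.073 * 0.0033)
T = 13.699 s

13.699


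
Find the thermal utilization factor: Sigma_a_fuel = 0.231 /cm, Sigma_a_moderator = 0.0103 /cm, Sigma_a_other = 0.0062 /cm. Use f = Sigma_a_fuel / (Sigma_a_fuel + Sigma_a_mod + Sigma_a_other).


f = Sigma_a_fuel / (Sigma_a_fuel + Sigma_a_mod + Sigma_a_other)
f = 0.231 / (0.231 + 0.0103 + 0.0062)
f = 0.93333

0.93333


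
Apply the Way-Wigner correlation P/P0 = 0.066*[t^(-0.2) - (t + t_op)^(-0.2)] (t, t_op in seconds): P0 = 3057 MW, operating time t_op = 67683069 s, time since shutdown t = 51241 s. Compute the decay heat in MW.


P/P0 = 0.066 * [t^(-0.2) - (t + t_op)^(-0.2)]
P/P0 = 0.066 * [51241^(-0.2) - (51241 + 67683069)^(-0.2)]
P/P0 = 0.066 * [0.1143080 - 0.02715428] = 0.005752146
P = 3057 * 0.005752146 = 17.584 MW

17.584


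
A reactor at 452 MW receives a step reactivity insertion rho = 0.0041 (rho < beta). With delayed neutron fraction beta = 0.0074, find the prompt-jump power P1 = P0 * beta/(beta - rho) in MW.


P1/P0 = beta / (beta - rho)
P1/P0 = 0.0074 / (0.0074 - 0.0041) = 2.242424
P1 = 452 * 2.242424 = 1013.6 MW

1013.6


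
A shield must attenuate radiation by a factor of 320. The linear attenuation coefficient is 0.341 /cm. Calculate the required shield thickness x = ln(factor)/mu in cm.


x = ln(factor) / mu
x = ln(320) / 0.341
x = 16.916 cm

16.916


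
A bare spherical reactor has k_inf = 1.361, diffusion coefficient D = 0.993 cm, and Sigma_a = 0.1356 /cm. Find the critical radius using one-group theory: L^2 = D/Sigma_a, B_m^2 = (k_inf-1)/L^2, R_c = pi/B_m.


L^2 = D / Sigma_a = 0.993 / 0.1356 = 7.323009 cm^2
B_m^2 = (k_inf - 1) / L^2 = (1.361 - 1) / 7.323009 = 0.04929668 /cm^2
For a bare sphere: B_g = pi/R, so R_c = pi / sqrt(B_m^2)
R_c = pi / sqrt(0.04929668) = 14.149 cm

14.149


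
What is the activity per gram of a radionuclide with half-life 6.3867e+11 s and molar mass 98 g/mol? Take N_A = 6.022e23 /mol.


lambda = ln(2) / t_half = ln(2) / 6.3867e+11 = 1.085298e-12 /s
SA = lambda * N_A / M
SA = 1.085298e-12 * 6.022e23 / 98
SA = 6.6690e+09 Bq/g

6.6690e+09


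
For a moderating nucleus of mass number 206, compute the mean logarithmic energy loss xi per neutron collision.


xi = 1 + (A-1)^2/(2A) * ln((A-1)/(A+1))
xi = 1 + (206-1)^2/(2*206) * ln((206-1)/(206 +1))
xi = 0.0096774

0.0096774


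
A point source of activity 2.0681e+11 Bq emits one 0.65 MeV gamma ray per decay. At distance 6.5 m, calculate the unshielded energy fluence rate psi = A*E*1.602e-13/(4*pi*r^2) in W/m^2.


psi = A * E * 1.602e-13 / (4*pi*r^2)
psi = 2.0681e+11 * 0.65 * 1.602e-13 / (4*pi*6.5^2)
psi = 4.0561e-05 W/m^2

4.0561e-05


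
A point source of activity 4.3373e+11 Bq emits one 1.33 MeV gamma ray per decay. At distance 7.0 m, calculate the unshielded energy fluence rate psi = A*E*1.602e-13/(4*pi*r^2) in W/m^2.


psi = A * E * 1.602e-13 / (4*pi*r^2)
psi = 4.3373e+11 * 1.33 * 1.602e-13 / (4*pi*7.0^2)
psi = 1.5008e-04 W/m^2

1.5008e-04


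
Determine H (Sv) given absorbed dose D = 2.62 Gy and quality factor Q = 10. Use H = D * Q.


H = D * Q
H = 2.62 * 10
H = 26.200 Sv

26.200


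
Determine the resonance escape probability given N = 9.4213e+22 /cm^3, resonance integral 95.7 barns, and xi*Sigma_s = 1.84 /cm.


p = exp(-N * I * 1e-24 / (xi*Sigma_s))
p = exp(-9.4213e+22 * 95.7 * 1e-24 / 1.84)
p = 0.0074458

0.0074458


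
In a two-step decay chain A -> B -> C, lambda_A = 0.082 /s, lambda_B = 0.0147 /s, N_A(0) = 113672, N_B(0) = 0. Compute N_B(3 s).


N_B(t) = lambda_A * N_A0 / (lambda_B - lambda_A) * [exp(-lambda_A*t) - exp(-lambda_B*t)]
exp(-0.082*3) = 0.7819222; exp(-0.0147*3) = 0.9568583
N_B = 0.082 * 113672 / (0.0147 - 0.082) * (0.7819222 - 0.9568583)
N_B = 24229

24229


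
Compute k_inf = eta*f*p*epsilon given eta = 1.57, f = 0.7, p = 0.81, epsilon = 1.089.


k_inf = eta * f * p * epsilon
k_inf = 1.57 * 0.7 * 0.81 * 1.089
k_inf = 0.96942

0.96942


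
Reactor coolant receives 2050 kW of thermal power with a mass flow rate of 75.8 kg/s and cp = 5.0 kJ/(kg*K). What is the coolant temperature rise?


dT = Q / (m_dot * cp)
dT = 2050 / (75.8 * 5.0)
dT = 5.4090 C

5.4090


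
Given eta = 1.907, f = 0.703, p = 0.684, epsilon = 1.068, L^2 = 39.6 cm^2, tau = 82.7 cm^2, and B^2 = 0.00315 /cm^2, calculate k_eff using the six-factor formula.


k_inf = eta*f*p*eps = 1.907*0.703*0.684*1.068 = 0.9793397
P_TNL = 1/(1 + L^2*B^2) = 1/(1 + 39.6*0.00315) = 0.8890944
P_FNL = exp(-B^2*tau) = exp(-0.00315*82.7) = 0.7706623
k_eff = k_inf * P_TNL * P_FNL = 0.9793397 * 0.8890944 * 0.7706623
k_eff = 0.67104

0.67104


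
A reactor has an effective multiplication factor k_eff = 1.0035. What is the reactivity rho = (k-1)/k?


rho = (k_eff - 1) / k_eff
rho = (1.0035 - 1) / 1.0035
rho = 0.0034878

0.0034878


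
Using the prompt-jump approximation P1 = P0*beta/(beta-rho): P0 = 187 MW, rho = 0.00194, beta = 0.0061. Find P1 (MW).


P1/P0 = beta / (beta - rho)
P1/P0 = 0.0061 / (0.0061 - 0.00194) = 1.466346
P1 = 187 * 1.466346 = 274.21 MW

274.21


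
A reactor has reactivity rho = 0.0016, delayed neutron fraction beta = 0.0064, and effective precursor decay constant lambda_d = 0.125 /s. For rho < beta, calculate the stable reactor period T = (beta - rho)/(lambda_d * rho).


T = (beta - rho) / (lambda_d * rho)
T = (0.0064 - 0.0016) / (0.125 * 0.0016)
T = 24.000 s

24.000


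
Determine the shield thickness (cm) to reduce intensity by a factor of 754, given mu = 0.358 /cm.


x = ln(factor) / mu
x = ln(754) / 0.358
x = 18.507 cm

18.507


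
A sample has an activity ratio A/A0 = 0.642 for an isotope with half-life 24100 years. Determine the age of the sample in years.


lambda = ln(2) / t_half = ln(2) / 24100 = 2.876129e-05 /yr
t = -ln(A/A0) / lambda
t = -ln(0.642) / 2.876129e-05
t = 15408 yr

15408


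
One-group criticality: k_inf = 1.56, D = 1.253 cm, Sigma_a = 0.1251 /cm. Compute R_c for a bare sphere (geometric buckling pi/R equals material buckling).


L^2 = D / Sigma_a = 1.253 / 0.1251 = 10.01599 cm^2
B_m^2 = (k_inf - 1) / L^2 = (1.56 - 1) / 10.01599 = 0.05591060 /cm^2
For a bare sphere: B_g = pi/R, so R_c = pi / sqrt(B_m^2)
R_c = pi / sqrt(0.05591060) = 13.286 cm

13.286


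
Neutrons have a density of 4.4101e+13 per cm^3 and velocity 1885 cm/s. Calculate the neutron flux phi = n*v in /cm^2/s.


phi = n * v
phi = 4.4101e+13 * 1885
phi = 8.3130e+16 /cm^2/s

8.3130e+16


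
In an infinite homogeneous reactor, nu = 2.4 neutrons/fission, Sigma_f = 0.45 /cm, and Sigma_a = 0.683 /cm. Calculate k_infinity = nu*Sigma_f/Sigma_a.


k_inf = nu * Sigma_f / Sigma_a
k_inf = 2.4 * 0.45 / 0.683
k_inf = 1.5813

1.5813


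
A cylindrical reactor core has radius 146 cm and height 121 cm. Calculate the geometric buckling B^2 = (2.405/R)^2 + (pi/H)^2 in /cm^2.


B^2 = (2.405/R)^2 + (pi/H)^2
B^2 = (2.405/146)^2 + (pi/121)^2
B^2 = 9.4545e-04 /cm^2

9.4545e-04


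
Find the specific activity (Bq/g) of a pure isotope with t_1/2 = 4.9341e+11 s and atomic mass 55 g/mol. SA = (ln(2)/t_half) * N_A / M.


lambda = ln(2) / t_half = ln(2) / 4.9341e+11 = 1.404810e-12 /s
SA = lambda * N_A / M
SA = 1.404810e-12 * 6.022e23 / 55
SA = 1.5381e+10 Bq/g

1.5381e+10


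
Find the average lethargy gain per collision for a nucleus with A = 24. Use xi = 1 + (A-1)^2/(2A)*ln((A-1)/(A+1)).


xi = 1 + (A-1)^2/(2A) * ln((A-1)/(A+1))
xi = 1 + (24-1)^2/(2*24) * ln((24-1)/(24 +1))
xi = 0.081065

0.081065


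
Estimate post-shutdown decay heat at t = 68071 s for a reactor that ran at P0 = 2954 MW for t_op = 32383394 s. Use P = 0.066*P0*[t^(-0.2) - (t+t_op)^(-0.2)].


P/P0 = 0.066 * [t^(-0.2) - (t + t_op)^(-0.2)]
P/P0 = 0.066 * [68071^(-0.2) - (68071 + 32383394)^(-0.2)]
P/P0 = 0.066 * [0.1079960 - 0.03145960] = 0.005051402
P = 2954 * 0.005051402 = 14.922 MW

14.922


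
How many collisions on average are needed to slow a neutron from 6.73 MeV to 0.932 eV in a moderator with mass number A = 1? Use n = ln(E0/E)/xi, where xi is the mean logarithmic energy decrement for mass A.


xi = 1 + (A-1)^2/(2A)*ln((A-1)/(A+1)) = 1 (for A = 1)
n = ln(E0/E) / xi
n = ln(6.73e6 / 0.932) / 1
n = ln(7.221030e+06) / 1 = 15.793

15.793


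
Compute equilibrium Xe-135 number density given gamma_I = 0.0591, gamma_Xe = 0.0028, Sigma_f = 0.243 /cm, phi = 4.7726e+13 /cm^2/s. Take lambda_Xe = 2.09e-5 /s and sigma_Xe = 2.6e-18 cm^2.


Xe_eq = (gamma_I + gamma_Xe) * Sigma_f * phi / (lambda_Xe + sigma_Xe * phi)
Numerator = (0.0591 + 0.0028) * 0.243 * 4.7726e+13 = 7.178802e+11
Denominator = 2.09e-5 + 2.6e-18 * 4.7726e+13 = 1.449876e-04
Xe_eq = 7.178802e+11 / 1.449876e-04 = 4.9513e+15 /cm^3

4.9513e+15


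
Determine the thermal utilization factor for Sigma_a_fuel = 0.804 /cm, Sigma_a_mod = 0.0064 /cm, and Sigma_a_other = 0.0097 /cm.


f = Sigma_a_fuel / (Sigma_a_fuel + Sigma_a_mod + Sigma_a_other)
f = 0.804 / (0.804 + 0.0064 + 0.0097)
f = 0.98037

0.98037


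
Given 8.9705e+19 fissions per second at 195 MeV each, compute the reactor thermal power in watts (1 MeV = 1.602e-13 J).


P = fission_rate * E_MeV * 1.602e-13
P = 8.9705e+19 * 195 * 1.602e-13
P = 2.8023e+09 W

2.8023e+09


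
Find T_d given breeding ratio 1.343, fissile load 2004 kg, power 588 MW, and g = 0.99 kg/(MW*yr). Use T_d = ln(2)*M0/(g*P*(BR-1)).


Breeding gain G = BR - 1 = 1.343 - 1 = 0.343
Fissile production rate = g * P * G = 0.99 * 588 * 0.343 = 199.66716 kg/yr
T_d = ln(2) * M0 / (g * P * G)
T_d = ln(2) * 2004 / 199.66716 = 6.9569 yr

6.9569


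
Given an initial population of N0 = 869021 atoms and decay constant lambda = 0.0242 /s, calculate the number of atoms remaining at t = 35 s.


N = N0 * exp(-lambda * t)
N = 869021 * exp(-0.0242 * 35)
N = 372549

372549


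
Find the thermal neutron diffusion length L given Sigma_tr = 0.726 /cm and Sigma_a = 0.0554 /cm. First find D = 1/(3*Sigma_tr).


D = 1 / (3 * Sigma_tr) = 1 / (3 * 0.726) = 0.4591368 cm
L = sqrt(D / Sigma_a)
L = sqrt(0.4591368 / 0.0554)
L = 2.8788 cm

2.8788


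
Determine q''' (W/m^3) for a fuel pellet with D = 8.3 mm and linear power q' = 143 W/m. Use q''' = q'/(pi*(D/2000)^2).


r = D / 2 / 1000 = 8.3 / 2 / 1000 = 0.00415 m
q''' = q' / (pi * r^2)
q''' = 143 / (pi * 0.00415^2)
q''' = 2.6430e+06 W/m^3

2.6430e+06


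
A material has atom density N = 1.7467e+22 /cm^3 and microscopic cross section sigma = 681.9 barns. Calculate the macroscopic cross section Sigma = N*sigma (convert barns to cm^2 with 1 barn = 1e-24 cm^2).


Sigma = N * sigma_barns * 1e-24
Sigma = 1.7467e+22 * 681.9 * 1e-24
Sigma = 11.911 /cm

11.911


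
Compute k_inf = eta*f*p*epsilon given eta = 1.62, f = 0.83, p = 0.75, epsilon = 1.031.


k_inf = eta * f * p * epsilon
k_inf = 1.62 * 0.83 * 0.75 * 1.031
k_inf = 1.0397

1.0397


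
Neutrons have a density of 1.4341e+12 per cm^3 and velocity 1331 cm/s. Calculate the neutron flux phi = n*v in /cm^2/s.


phi = n * v
phi = 1.4341e+12 * 1331
phi = 1.9088e+15 /cm^2/s

1.9088e+15


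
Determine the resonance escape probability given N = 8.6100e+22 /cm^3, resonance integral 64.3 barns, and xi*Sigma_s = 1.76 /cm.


p = exp(-N * I * 1e-24 / (xi*Sigma_s))
p = exp(-8.6100e+22 * 64.3 * 1e-24 / 1.76)
p = 0.043042

0.043042


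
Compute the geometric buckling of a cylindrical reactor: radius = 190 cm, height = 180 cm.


B^2 = (2.405/R)^2 + (pi/H)^2
B^2 = (2.405/190)^2 + (pi/180)^2
B^2 = 4.6484e-04 /cm^2

4.6484e-04


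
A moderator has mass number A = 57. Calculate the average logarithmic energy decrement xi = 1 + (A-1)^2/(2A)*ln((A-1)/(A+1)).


xi = 1 + (A-1)^2/(2A) * ln((A-1)/(A+1))
xi = 1 + (57-1)^2/(2*57) * ln((57-1)/(57 +1))
xi = 0.034681

0.034681


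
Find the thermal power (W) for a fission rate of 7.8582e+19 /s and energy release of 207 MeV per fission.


P = fission_rate * E_MeV * 1.602e-13
P = 7.8582e+19 * 207 * 1.602e-13
P = 2.6059e+09 W

2.6059e+09


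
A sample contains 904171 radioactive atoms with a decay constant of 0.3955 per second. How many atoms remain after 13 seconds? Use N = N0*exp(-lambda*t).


N = N0 * exp(-lambda * t)
N = 904171 * exp(-0.3955 * 13)
N = 5288.4

5288.4


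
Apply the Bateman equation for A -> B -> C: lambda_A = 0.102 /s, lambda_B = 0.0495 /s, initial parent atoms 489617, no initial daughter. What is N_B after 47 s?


N_B(t) = lambda_A * N_A0 / (lambda_B - lambda_A) * [exp(-lambda_A*t) - exp(-lambda_B*t)]
exp(-0.102*47) = 0.008279274; exp(-0.0495*47) = 0.09763688
N_B = 0.102 * 489617 / (0.0495 - 0.102) * (0.008279274 - 0.09763688)
N_B = 85002

85002


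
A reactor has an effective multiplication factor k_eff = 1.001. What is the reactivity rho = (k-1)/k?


rho = (k_eff - 1) / k_eff
rho = (1.001 - 1) / 1.001
rho = 9.9900e-04

9.9900e-04


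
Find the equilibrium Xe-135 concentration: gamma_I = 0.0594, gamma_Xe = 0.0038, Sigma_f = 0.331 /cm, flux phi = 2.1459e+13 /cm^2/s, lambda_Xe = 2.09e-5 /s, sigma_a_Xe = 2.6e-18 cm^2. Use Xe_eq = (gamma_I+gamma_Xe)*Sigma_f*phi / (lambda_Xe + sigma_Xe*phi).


Xe_eq = (gamma_I + gamma_Xe) * Sigma_f * phi / (lambda_Xe + sigma_Xe * phi)
Numerator = (0.0594 + 0.0038) * 0.331 * 2.1459e+13 = 4.489051e+11
Denominator = 2.09e-5 + 2.6e-18 * 2.1459e+13 = 7.669340e-05
Xe_eq = 4.489051e+11 / 7.669340e-05 = 5.8532e+15 /cm^3

5.8532e+15


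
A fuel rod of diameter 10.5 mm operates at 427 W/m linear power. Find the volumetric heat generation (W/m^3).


r = D / 2 / 1000 = 10.5 / 2 / 1000 = 0.00525 m
q''' = q' / (pi * r^2)
q''' = 427 / (pi * 0.00525^2)
q''' = 4.9313e+06 W/m^3

4.9313e+06


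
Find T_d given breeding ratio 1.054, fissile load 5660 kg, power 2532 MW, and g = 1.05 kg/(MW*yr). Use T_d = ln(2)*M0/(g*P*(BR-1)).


Breeding gain G = BR - 1 = 1.054 - 1 = 0.054
Fissile production rate = g * P * G = 1.05 * 2532 * 0.054 = 143.5644 kg/yr
T_d = ln(2) * M0 / (g * P * G)
T_d = ln(2) * 5660 / 143.5644 = 27.327 yr

27.327


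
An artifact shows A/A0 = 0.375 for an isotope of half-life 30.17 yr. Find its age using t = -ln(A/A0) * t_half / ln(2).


lambda = ln(2) / t_half = ln(2) / 30.17 = 0.02297472 /yr
t = -ln(A/A0) / lambda
t = -ln(0.375) / 0.02297472
t = 42.692 yr

42.692


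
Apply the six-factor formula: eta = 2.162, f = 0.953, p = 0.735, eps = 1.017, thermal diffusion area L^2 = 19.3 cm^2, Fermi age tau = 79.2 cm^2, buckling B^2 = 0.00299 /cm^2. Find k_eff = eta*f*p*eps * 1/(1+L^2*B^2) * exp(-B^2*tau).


k_inf = eta*f*p*eps = 2.162*0.953*0.735*1.017 = 1.540128
P_TNL = 1/(1 + L^2*B^2) = 1/(1 + 19.3*0.00299) = 0.9454414
P_FNL = exp(-B^2*tau) = exp(-0.00299*79.2) = 0.7891428
k_eff = k_inf * P_TNL * P_FNL = 1.540128 * 0.9454414 * 0.7891428
k_eff = 1.1491

1.1491


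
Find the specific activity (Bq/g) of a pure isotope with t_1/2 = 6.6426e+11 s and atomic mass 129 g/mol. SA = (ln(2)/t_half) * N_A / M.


lambda = ln(2) / t_half = ln(2) / 6.6426e+11 = 1.043488e-12 /s
SA = lambda * N_A / M
SA = 1.043488e-12 * 6.022e23 / 129
SA = 4.8712e+09 Bq/g

4.8712e+09


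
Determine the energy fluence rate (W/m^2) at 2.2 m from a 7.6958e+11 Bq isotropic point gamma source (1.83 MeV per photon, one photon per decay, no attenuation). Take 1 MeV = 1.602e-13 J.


psi = A * E * 1.602e-13 / (4*pi*r^2)
psi = 7.6958e+11 * 1.83 * 1.602e-13 / (4*pi*2.2^2)
psi = 0.0037095 W/m^2

0.0037095


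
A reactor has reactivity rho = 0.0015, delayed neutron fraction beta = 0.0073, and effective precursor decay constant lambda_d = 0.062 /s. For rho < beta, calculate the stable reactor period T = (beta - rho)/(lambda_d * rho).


T = (beta - rho) / (lambda_d * rho)
T = (0.0073 - 0.0015) / (0.062 * 0.0015)
T = 62.366 s

62.366


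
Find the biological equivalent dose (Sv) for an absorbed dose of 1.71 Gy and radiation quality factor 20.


H = D * Q
H = 1.71 * 20
H = 34.200 Sv

34.200


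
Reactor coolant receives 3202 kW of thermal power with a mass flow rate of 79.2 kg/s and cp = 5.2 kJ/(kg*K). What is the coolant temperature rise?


dT = Q / (m_dot * cp)
dT = 3202 / (79.2 * 5.2)
dT = 7.7749 C

7.7749


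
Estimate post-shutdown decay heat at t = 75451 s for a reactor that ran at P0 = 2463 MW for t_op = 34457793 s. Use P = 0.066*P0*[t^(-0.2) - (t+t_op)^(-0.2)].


P/P0 = 0.066 * [t^(-0.2) - (t + t_op)^(-0.2)]
P/P0 = 0.066 * [75451^(-0.2) - (75451 + 34457793)^(-0.2)]
P/P0 = 0.066 * [0.1057955 - 0.03107081] = 0.004931830
P = 2463 * 0.004931830 = 12.147 MW

12.147


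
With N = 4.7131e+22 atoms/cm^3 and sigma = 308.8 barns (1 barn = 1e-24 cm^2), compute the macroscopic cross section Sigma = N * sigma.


Sigma = N * sigma_barns * 1e-24
Sigma = 4.7131e+22 * 308.8 * 1e-24
Sigma = 14.554 /cm

14.554


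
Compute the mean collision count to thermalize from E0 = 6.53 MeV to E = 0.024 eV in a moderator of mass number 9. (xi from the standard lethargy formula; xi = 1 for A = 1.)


xi = 1 + (A-1)^2/(2A)*ln((A-1)/(A+1)) = 0.2066007 (for A = 9)
n = ln(E0/E) / xi
n = ln(6.53e6 / 0.024) / 0.2066007
n = ln(2.720833e+08) / 0.2066007 = 94.006

94.006


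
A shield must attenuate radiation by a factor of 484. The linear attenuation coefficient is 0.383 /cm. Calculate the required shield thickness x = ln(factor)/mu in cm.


x = ln(factor) / mu
x = ln(484) / 0.383
x = 16.141 cm

16.141


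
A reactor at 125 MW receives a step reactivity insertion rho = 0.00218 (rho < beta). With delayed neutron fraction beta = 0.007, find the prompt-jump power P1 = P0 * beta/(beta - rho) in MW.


P1/P0 = beta / (beta - rho)
P1/P0 = 0.007 / (0.007 - 0.00218) = 1.452282
P1 = 125 * 1.452282 = 181.54 MW

181.54


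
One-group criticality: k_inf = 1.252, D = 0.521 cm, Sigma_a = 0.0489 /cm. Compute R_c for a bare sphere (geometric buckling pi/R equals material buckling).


L^2 = D / Sigma_a = 0.521 / 0.0489 = 10.65440 cm^2
B_m^2 = (k_inf - 1) / L^2 = (1.252 - 1) / 10.65440 = 0.02365220 /cm^2
For a bare sphere: B_g = pi/R, so R_c = pi / sqrt(B_m^2)
R_c = pi / sqrt(0.02365220) = 20.427 cm

20.427


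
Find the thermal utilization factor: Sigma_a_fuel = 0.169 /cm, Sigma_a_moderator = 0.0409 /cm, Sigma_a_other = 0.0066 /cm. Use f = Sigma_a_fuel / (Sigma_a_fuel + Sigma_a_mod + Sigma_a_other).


f = Sigma_a_fuel / (Sigma_a_fuel + Sigma_a_mod + Sigma_a_other)
f = 0.169 / (0.169 + 0.0409 + 0.0066)
f = 0.78060

0.78060


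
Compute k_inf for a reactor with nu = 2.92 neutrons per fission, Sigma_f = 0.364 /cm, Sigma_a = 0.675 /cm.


k_inf = nu * Sigma_f / Sigma_a
k_inf = 2.92 * 0.364 / 0.675
k_inf = 1.5746

1.5746


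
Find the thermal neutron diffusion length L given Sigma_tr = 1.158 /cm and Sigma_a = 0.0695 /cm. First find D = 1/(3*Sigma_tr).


D = 1 / (3 * Sigma_tr) = 1 / (3 * 1.158) = 0.2878526 cm
L = sqrt(D / Sigma_a)
L = sqrt(0.2878526 / 0.0695)
L = 2.0351 cm

2.0351


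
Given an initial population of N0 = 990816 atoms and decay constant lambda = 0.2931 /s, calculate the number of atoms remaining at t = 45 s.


N = N0 * exp(-lambda * t)
N = 990816 * exp(-0.2931 * 45)
N = 1.8530

1.8530


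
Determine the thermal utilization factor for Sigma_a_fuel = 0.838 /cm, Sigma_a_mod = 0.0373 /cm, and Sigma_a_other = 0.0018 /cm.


f = Sigma_a_fuel / (Sigma_a_fuel + Sigma_a_mod + Sigma_a_other)
f = 0.838 / (0.838 + 0.0373 + 0.0018)
f = 0.95542

0.95542


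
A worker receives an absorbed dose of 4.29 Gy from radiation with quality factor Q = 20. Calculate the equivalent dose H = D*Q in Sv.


H = D * Q
H = 4.29 * 20
H = 85.800 Sv

85.800


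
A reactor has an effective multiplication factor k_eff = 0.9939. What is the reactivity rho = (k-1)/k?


rho = (k_eff - 1) / k_eff
rho = (0.9939 - 1) / 0.9939
rho = -0.0061374

-0.0061374


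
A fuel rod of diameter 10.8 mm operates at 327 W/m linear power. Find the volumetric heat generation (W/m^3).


r = D / 2 / 1000 = 10.8 / 2 / 1000 = 0.0054 m
q''' = q' / (pi * r^2)
q''' = 327 / (pi * 0.0054^2)
q''' = 3.5695e+06 W/m^3

3.5695e+06


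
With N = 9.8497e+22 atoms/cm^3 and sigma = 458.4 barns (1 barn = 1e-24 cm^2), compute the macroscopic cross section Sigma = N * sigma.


Sigma = N * sigma_barns * 1e-24
Sigma = 9.8497e+22 * 458.4 * 1e-24
Sigma = 45.151 /cm

45.151


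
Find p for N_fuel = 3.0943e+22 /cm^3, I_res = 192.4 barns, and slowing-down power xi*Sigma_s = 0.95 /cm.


p = exp(-N * I * 1e-24 / (xi*Sigma_s))
p = exp(-3.0943e+22 * 192.4 * 1e-24 / 0.95)
p = 0.0018983

0.0018983


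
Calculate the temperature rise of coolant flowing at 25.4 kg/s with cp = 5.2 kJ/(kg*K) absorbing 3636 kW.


dT = Q / (m_dot * cp)
dT = 3636 / (25.4 * 5.2)
dT = 27.529 C

27.529


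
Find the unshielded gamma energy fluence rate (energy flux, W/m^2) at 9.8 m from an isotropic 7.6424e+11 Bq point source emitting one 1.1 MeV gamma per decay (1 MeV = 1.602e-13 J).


psi = A * E * 1.602e-13 / (4*pi*r^2)
psi = 7.6424e+11 * 1.1 * 1.602e-13 / (4*pi*9.8^2)
psi = 1.1159e-04 W/m^2

1.1159e-04


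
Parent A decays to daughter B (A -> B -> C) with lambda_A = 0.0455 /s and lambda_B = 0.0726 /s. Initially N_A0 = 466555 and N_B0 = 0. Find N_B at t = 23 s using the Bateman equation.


N_B(t) = lambda_A * N_A0 / (lambda_B - lambda_A) * [exp(-lambda_A*t) - exp(-lambda_B*t)]
exp(-0.0455*23) = 0.3511647; exp(-0.0726*23) = 0.1882847
N_B = 0.0455 * 466555 / (0.0726 - 0.0455) * (0.3511647 - 0.1882847)
N_B = 127589

127589


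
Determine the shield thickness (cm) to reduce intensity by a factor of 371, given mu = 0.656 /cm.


x = ln(factor) / mu
x = ln(371) / 0.656
x = 9.0186 cm

9.0186


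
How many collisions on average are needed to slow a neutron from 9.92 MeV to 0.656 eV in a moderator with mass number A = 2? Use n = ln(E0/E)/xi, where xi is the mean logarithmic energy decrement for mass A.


xi = 1 + (A-1)^2/(2A)*ln((A-1)/(A+1)) = 0.7253469 (for A = 2)
n = ln(E0/E) / xi
n = ln(9.92e6 / 0.656) / 0.7253469
n = ln(1.512195e+07) / 0.7253469 = 22.791

22.791


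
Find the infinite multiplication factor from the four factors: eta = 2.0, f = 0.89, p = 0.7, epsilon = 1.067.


k_inf = eta * f * p * epsilon
k_inf = 2.0 * 0.89 * 0.7 * 1.067
k_inf = 1.3295

1.3295


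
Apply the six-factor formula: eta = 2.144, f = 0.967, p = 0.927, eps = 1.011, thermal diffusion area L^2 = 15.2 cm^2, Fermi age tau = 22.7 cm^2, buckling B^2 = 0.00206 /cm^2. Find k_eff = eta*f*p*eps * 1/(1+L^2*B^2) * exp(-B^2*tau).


k_inf = eta*f*p*eps = 2.144*0.967*0.927*1.011 = 1.943042
P_TNL = 1/(1 + L^2*B^2) = 1/(1 + 15.2*0.00206) = 0.9696387
P_FNL = exp(-B^2*tau) = exp(-0.00206*22.7) = 0.9543145
k_eff = k_inf * P_TNL * P_FNL = 1.943042 * 0.9696387 * 0.9543145
k_eff = 1.7980

1.7980


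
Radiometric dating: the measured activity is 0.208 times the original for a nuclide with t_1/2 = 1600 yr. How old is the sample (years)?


lambda = ln(2) / t_half = ln(2) / 1600 = 4.332170e-04 /yr
t = -ln(A/A0) / lambda
t = -ln(0.208) / 4.332170e-04
t = 3624.6 yr

3624.6


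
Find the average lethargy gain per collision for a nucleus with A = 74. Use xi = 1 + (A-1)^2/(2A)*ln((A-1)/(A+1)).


xi = 1 + (A-1)^2/(2A) * ln((A-1)/(A+1))
xi = 1 + (74-1)^2/(2*74) * ln((74-1)/(74 +1))
xi = 0.026785

0.026785


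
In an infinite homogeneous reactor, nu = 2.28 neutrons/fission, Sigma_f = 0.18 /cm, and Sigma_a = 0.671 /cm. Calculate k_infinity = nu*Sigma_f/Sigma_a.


k_inf = nu * Sigma_f / Sigma_a
k_inf = 2.28 * 0.18 / 0.671
k_inf = 0.61162

0.61162


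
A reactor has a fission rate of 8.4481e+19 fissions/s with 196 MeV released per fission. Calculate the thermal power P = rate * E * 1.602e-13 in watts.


P = fission_rate * E_MeV * 1.602e-13
P = 8.4481e+19 * 196 * 1.602e-13
P = 2.6526e+09 W

2.6526e+09


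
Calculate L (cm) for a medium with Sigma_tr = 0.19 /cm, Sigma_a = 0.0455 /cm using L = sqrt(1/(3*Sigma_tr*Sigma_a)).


D = 1 / (3 * Sigma_tr) = 1 / (3 * 0.19) = 1.754386 cm
L = sqrt(D / Sigma_a)
L = sqrt(1.754386 / 0.0455)
L = 6.2095 cm

6.2095


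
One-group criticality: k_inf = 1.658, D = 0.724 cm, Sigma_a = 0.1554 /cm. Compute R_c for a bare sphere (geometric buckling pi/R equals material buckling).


L^2 = D / Sigma_a = 0.724 / 0.1554 = 4.658945 cm^2
B_m^2 = (k_inf - 1) / L^2 = (1.658 - 1) / 4.658945 = 0.1412337 /cm^2
For a bare sphere: B_g = pi/R, so R_c = pi / sqrt(B_m^2)
R_c = pi / sqrt(0.1412337) = 8.3595 cm

8.3595


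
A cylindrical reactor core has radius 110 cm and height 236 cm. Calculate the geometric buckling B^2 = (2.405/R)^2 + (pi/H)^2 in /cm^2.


B^2 = (2.405/R)^2 + (pi/H)^2
B^2 = (2.405/110)^2 + (pi/236)^2
B^2 = 6.5522e-04 /cm^2

6.5522e-04


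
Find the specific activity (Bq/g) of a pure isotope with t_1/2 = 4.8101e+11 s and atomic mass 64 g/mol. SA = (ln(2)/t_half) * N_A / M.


lambda = ln(2) / t_half = ln(2) / 4.8101e+11 = 1.441024e-12 /s
SA = lambda * N_A / M
SA = 1.441024e-12 * 6.022e23 / 64
SA = 1.3559e+10 Bq/g

1.3559e+10


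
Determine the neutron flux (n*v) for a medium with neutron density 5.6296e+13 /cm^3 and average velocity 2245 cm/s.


phi = n * v
phi = 5.6296e+13 * 2245
phi = 1.2638e+17 /cm^2/s

1.2638e+17


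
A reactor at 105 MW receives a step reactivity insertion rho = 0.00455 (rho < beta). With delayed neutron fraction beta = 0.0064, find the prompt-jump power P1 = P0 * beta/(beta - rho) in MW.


P1/P0 = beta / (beta - rho)
P1/P0 = 0.0064 / (0.0064 - 0.00455) = 3.459459
P1 = 105 * 3.459459 = 363.24 MW

363.24


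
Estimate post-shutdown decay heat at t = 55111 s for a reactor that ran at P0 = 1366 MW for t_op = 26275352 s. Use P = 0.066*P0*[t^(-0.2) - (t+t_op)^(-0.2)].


P/P0 = 0.066 * [t^(-0.2) - (t + t_op)^(-0.2)]
P/P0 = 0.066 * [55111^(-0.2) - (55111 + 26275352)^(-0.2)]
P/P0 = 0.066 * [0.1126555 - 0.03280260] = 0.005270291
P = 1366 * 0.005270291 = 7.1992 MW

7.1992


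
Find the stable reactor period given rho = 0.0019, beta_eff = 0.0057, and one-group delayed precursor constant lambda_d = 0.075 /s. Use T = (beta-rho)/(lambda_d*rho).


T = (beta - rho) / (lambda_d * rho)
T = (0.0057 - 0.0019) / (0.075 * 0.0019)
T = 26.667 s

26.667


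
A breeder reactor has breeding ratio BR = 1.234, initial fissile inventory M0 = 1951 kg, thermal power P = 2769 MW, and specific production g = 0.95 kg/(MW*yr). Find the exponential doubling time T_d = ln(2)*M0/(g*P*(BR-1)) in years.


Breeding gain G = BR - 1 = 1.234 - 1 = 0.234
Fissile production rate = g * P * G = 0.95 * 2769 * 0.234 = 615.5487 kg/yr
T_d = ln(2) * M0 / (g * P * G)
T_d = ln(2) * 1951 / 615.5487 = 2.1970 yr

2.1970


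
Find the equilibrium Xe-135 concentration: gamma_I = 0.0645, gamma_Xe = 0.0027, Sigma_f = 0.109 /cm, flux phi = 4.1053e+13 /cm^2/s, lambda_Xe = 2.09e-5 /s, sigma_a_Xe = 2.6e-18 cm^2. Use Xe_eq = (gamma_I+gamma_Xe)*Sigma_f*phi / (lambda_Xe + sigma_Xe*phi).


Xe_eq = (gamma_I + gamma_Xe) * Sigma_f * phi / (lambda_Xe + sigma_Xe * phi)
Numerator = (0.0645 + 0.0027) * 0.109 * 4.1053e+13 = 3.007050e+11
Denominator = 2.09e-5 + 2.6e-18 * 4.1053e+13 = 1.276378e-04
Xe_eq = 3.007050e+11 / 1.276378e-04 = 2.3559e+15 /cm^3

2.3559e+15


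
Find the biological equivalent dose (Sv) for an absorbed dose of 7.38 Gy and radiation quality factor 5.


H = D * Q
H = 7.38 * 5
H = 36.900 Sv

36.900


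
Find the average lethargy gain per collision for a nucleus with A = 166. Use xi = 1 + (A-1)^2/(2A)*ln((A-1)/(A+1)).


xi = 1 + (A-1)^2/(2A) * ln((A-1)/(A+1))
xi = 1 + (166-1)^2/(2*166) * ln((166-1)/(166 +1))
xi = 0.012000

0.012000


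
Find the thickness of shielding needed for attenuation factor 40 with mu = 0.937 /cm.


x = ln(factor) / mu
x = ln(40) / 0.937
x = 3.9369 cm

3.9369


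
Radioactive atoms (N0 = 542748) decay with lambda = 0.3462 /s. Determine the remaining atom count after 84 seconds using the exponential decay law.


N = N0 * exp(-lambda * t)
N = 542748 * exp(-0.3462 * 84)
N = 1.2734e-07

1.2734e-07


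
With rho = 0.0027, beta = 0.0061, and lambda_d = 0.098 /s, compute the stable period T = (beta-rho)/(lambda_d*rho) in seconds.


T = (beta - rho) / (lambda_d * rho)
T = (0.0061 - 0.0027) / (0.098 * 0.0027)
T = 12.850 s

12.850


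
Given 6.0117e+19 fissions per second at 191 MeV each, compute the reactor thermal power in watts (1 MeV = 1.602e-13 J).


P = fission_rate * E_MeV * 1.602e-13
P = 6.0117e+19 * 191 * 1.602e-13
P = 1.8395e+09 W

1.8395e+09


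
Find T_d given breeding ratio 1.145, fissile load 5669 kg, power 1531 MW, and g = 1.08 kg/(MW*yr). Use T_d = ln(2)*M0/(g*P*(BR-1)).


Breeding gain G = BR - 1 = 1.145 - 1 = 0.145
Fissile production rate = g * P * G = 1.08 * 1531 * 0.145 = 239.7546 kg/yr
T_d = ln(2) * M0 / (g * P * G)
T_d = ln(2) * 5669 / 239.7546 = 16.389 yr

16.389


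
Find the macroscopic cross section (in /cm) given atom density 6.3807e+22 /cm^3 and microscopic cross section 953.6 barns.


Sigma = N * sigma_barns * 1e-24
Sigma = 6.3807e+22 * 953.6 * 1e-24
Sigma = 60.846 /cm

60.846


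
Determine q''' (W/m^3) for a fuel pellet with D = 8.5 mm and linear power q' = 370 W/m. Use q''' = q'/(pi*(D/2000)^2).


r = D / 2 / 1000 = 8.5 / 2 / 1000 = 0.00425 m
q''' = q' / (pi * r^2)
q''' = 370 / (pi * 0.00425^2)
q''' = 6.5204e+06 W/m^3

6.5204e+06


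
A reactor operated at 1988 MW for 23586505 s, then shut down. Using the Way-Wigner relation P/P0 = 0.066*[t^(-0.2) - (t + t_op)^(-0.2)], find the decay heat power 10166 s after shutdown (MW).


P/P0 = 0.066 * [t^(-0.2) - (t + t_op)^(-0.2)]
P/P0 = 0.066 * [10166^(-0.2) - (10166 + 23586505)^(-0.2)]
P/P0 = 0.066 * [0.1579683 - 0.03352971] = 0.008212947
P = 1988 * 0.008212947 = 16.327 MW

16.327


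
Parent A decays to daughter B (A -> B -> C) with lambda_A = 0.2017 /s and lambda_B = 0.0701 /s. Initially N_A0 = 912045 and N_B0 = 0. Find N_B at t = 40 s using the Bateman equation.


N_B(t) = lambda_A * N_A0 / (lambda_B - lambda_A) * [exp(-lambda_A*t) - exp(-lambda_B*t)]
exp(-0.2017*40) = 3.134095e-04; exp(-0.0701*40) = 0.06056731
N_B = 0.2017 * 912045 / (0.0701 - 0.2017) * (3.134095e-04 - 0.06056731)
N_B = 84227

84227


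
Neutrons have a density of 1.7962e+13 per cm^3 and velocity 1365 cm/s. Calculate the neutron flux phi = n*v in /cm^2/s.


phi = n * v
phi = 1.7962e+13 * 1365
phi = 2.4518e+16 /cm^2/s

2.4518e+16


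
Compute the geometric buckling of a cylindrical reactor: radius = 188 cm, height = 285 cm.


B^2 = (2.405/R)^2 + (pi/H)^2
B^2 = (2.405/188)^2 + (pi/285)^2
B^2 = 2.8516e-04 /cm^2

2.8516e-04


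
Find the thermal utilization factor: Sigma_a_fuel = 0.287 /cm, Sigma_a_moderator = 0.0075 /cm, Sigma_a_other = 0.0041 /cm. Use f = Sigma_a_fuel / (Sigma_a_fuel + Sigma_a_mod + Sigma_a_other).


f = Sigma_a_fuel / (Sigma_a_fuel + Sigma_a_mod + Sigma_a_other)
f = 0.287 / (0.287 + 0.0075 + 0.0041)
f = 0.96115

0.96115


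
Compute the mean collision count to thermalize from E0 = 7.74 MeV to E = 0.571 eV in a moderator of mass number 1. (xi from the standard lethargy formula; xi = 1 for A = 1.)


xi = 1 + (A-1)^2/(2A)*ln((A-1)/(A+1)) = 1 (for A = 1)
n = ln(E0/E) / xi
n = ln(7.74e6 / 0.571) / 1
n = ln(1.355517e+07) / 1 = 16.422

16.422


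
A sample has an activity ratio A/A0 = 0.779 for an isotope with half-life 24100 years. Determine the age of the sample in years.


lambda = ln(2) / t_half = ln(2) / 24100 = 2.876129e-05 /yr
t = -ln(A/A0) / lambda
t = -ln(0.779) / 2.876129e-05
t = 8683.3 yr

8683.3


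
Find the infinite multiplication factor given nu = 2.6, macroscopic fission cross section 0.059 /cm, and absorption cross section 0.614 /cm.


k_inf = nu * Sigma_f / Sigma_a
k_inf = 2.6 * 0.059 / 0.614
k_inf = 0.24984

0.24984


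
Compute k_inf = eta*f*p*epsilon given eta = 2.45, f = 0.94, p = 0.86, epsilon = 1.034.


k_inf = eta * f * p * epsilon
k_inf = 2.45 * 0.94 * 0.86 * 1.034
k_inf = 2.0479

2.0479


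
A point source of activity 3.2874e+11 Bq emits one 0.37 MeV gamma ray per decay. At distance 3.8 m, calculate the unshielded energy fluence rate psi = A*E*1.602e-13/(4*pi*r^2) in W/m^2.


psi = A * E * 1.602e-13 / (4*pi*r^2)
psi = 3.2874e+11 * 0.37 * 1.602e-13 / (4*pi*3.8^2)
psi = 1.0738e-04 W/m^2

1.0738e-04


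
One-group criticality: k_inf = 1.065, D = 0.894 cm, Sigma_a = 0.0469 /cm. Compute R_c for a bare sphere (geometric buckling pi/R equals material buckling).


L^2 = D / Sigma_a = 0.894 / 0.0469 = 19.06183 cm^2
B_m^2 = (k_inf - 1) / L^2 = (1.065 - 1) / 19.06183 = 0.003409956 /cm^2
For a bare sphere: B_g = pi/R, so R_c = pi / sqrt(B_m^2)
R_c = pi / sqrt(0.003409956) = 53.799 cm

53.799


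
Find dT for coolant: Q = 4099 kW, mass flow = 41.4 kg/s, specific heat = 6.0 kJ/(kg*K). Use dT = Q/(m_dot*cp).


dT = Q / (m_dot * cp)
dT = 4099 / (41.4 * 6.0)
dT = 16.502 C

16.502


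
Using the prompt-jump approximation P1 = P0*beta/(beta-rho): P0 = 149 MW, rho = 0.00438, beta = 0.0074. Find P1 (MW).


P1/P0 = beta / (beta - rho)
P1/P0 = 0.0074 / (0.0074 - 0.00438) = 2.450331
P1 = 149 * 2.450331 = 365.10 MW

365.10


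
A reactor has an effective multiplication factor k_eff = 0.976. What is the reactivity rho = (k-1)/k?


rho = (k_eff - 1) / k_eff
rho = (0.976 - 1) / 0.976
rho = -0.024590

-0.024590


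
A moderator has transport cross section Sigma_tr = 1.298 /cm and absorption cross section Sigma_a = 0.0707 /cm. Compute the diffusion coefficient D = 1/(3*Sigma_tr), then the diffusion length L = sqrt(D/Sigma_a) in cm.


D = 1 / (3 * Sigma_tr) = 1 / (3 * 1.298) = 0.2568053 cm
L = sqrt(D / Sigma_a)
L = sqrt(0.2568053 / 0.0707)
L = 1.9059 cm

1.9059


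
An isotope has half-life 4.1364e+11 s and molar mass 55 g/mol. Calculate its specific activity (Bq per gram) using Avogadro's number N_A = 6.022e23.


lambda = ln(2) / t_half = ln(2) / 4.1364e+11 = 1.675726e-12 /s
SA = lambda * N_A / M
SA = 1.675726e-12 * 6.022e23 / 55
SA = 1.8348e+10 Bq/g

1.8348e+10


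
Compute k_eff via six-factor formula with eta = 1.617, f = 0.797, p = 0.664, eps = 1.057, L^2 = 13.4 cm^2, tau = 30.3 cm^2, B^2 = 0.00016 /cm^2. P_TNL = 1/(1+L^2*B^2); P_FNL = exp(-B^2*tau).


k_inf = eta*f*p*eps = 1.617*0.797*0.664*1.057 = 0.9045059
P_TNL = 1/(1 + L^2*B^2) = 1/(1 + 13.4*0.00016) = 0.9978606
P_FNL = exp(-B^2*tau) = exp(-0.00016*30.3) = 0.9951637
k_eff = k_inf * P_TNL * P_FNL = 0.9045059 * 0.9978606 * 0.9951637
k_eff = 0.89821

0.89821


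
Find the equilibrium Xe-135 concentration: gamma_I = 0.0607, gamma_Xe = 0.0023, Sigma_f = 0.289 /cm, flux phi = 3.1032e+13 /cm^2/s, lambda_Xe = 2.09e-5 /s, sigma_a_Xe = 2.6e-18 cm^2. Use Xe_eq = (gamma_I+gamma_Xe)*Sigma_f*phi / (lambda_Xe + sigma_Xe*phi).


Xe_eq = (gamma_I + gamma_Xe) * Sigma_f * phi / (lambda_Xe + sigma_Xe * phi)
Numerator = (0.0607 + 0.0023) * 0.289 * 3.1032e+13 = 5.649996e+11
Denominator = 2.09e-5 + 2.6e-18 * 3.1032e+13 = 1.015832e-04
Xe_eq = 5.649996e+11 / 1.015832e-04 = 5.5619e+15 /cm^3

5.5619e+15


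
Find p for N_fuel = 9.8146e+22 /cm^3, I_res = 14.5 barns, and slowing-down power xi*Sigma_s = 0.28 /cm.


p = exp(-N * I * 1e-24 / (xi*Sigma_s))
p = exp(-9.8146e+22 * 14.5 * 1e-24 / 0.28)
p = 0.0062040

0.0062040
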